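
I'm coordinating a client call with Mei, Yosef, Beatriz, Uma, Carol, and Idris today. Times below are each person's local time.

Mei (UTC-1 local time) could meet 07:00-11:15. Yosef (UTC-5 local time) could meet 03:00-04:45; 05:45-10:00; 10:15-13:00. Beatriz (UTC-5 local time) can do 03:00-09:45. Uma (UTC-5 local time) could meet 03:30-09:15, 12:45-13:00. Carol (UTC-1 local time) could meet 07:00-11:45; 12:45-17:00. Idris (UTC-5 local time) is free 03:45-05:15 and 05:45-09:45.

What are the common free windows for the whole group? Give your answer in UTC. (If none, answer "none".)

08:45-09:45, 10:45-12:15

Mei in UTC: 08:00-12:15 (add 1h to convert from UTC-1).
Yosef in UTC: 08:00-09:45, 10:45-15:00, 15:15-18:00 (add 5h to convert from UTC-5).
Beatriz in UTC: 08:00-14:45 (add 5h to convert from UTC-5).
Uma in UTC: 08:30-14:15, 17:45-18:00 (add 5h to convert from UTC-5).
Carol in UTC: 08:00-12:45, 13:45-18:00 (add 1h to convert from UTC-1).
Idris in UTC: 08:45-10:15, 10:45-14:45 (add 5h to convert from UTC-5).
Mei ∩ Yosef: 08:00-09:45, 10:45-12:15.
Mei ∩ Yosef ∩ Beatriz: 08:00-09:45, 10:45-12:15.
Mei ∩ Yosef ∩ Beatriz ∩ Uma: 08:30-09:45, 10:45-12:15.
Mei ∩ Yosef ∩ Beatriz ∩ Uma ∩ Carol: 08:30-09:45, 10:45-12:15.
Mei ∩ Yosef ∩ Beatriz ∩ Uma ∩ Carol ∩ Idris: 08:45-09:45, 10:45-12:15.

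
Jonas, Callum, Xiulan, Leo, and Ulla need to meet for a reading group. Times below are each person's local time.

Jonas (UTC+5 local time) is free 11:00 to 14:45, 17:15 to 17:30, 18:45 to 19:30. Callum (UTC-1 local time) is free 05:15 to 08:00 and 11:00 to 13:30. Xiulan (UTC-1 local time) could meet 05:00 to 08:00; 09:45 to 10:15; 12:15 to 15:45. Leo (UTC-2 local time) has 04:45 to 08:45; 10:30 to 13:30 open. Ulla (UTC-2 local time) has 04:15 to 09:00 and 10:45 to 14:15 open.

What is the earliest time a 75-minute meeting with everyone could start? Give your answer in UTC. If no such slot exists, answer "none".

06:45

Jonas in UTC: 06:00-09:45, 12:15-12:30, 13:45-14:30 (subtract 5h to convert from UTC+5).
Callum in UTC: 06:15-09:00, 12:00-14:30 (add 1h to convert from UTC-1).
Xiulan in UTC: 06:00-09:00, 10:45-11:15, 13:15-16:45 (add 1h to convert from UTC-1).
Leo in UTC: 06:45-10:45, 12:30-15:30 (add 2h to convert from UTC-2).
Ulla in UTC: 06:15-11:00, 12:45-16:15 (add 2h to convert from UTC-2).
Jonas ∩ Callum: 06:15-09:00, 12:15-12:30, 13:45-14:30.
Jonas ∩ Callum ∩ Xiulan: 06:15-09:00, 13:45-14:30.
Jonas ∩ Callum ∩ Xiulan ∩ Leo: 06:45-09:00, 13:45-14:30.
Jonas ∩ Callum ∩ Xiulan ∩ Leo ∩ Ulla: 06:45-09:00, 13:45-14:30.
The first common window of at least 75 minutes is 06:45-09:00, so the earliest start is 06:45.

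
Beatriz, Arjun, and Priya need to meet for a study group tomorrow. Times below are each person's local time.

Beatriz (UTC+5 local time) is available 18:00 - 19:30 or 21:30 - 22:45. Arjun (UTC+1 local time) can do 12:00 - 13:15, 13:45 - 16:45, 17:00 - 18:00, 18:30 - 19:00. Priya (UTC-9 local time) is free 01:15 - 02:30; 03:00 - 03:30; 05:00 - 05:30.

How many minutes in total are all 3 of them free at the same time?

30

Beatriz in UTC: 13:00-14:30, 16:30-17:45 (subtract 5h to convert from UTC+5).
Arjun in UTC: 11:00-12:15, 12:45-15:45, 16:00-17:00, 17:30-18:00 (subtract 1h to convert from UTC+1).
Priya in UTC: 10:15-11:30, 12:00-12:30, 14:00-14:30 (add 9h to convert from UTC-9).
Beatriz ∩ Arjun: 13:00-14:30, 16:30-17:00, 17:30-17:45.
Beatriz ∩ Arjun ∩ Priya: 14:00-14:30.
So the common availability across everyone is 14:00-14:30.
That's a single block of 30 minutes.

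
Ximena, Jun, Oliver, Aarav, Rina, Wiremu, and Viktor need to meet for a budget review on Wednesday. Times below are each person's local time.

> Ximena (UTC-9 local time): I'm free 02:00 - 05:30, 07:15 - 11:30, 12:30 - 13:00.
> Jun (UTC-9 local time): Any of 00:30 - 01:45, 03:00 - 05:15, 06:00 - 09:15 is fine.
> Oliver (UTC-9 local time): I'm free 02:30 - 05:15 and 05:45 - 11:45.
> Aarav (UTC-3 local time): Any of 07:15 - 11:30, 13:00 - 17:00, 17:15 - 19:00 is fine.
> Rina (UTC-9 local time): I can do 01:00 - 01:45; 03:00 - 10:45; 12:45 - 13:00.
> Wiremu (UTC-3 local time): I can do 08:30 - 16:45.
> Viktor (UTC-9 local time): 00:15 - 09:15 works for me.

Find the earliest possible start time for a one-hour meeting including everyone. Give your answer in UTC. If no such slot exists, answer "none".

Ximena in UTC: 11:00-14:30, 16:15-20:30, 21:30-22:00 (add 9h to convert from UTC-9).
Jun in UTC: 09:30-10:45, 12:00-14:15, 15:00-18:15 (add 9h to convert from UTC-9).
Oliver in UTC: 11:30-14:15, 14:45-20:45 (add 9h to convert from UTC-9).
Aarav in UTC: 10:15-14:30, 16:00-20:00, 20:15-22:00 (add 3h to convert from UTC-3).
Rina in UTC: 10:00-10:45, 12:00-19:45, 21:45-22:00 (add 9h to convert from UTC-9).
Wiremu in UTC: 11:30-19:45 (add 3h to convert from UTC-3).
Viktor in UTC: 09:15-18:15 (add 9h to convert from UTC-9).
Ximena ∩ Jun: 12:00-14:15, 16:15-18:15.
Ximena ∩ Jun ∩ Oliver: 12:00-14:15, 16:15-18:15.
Ximena ∩ Jun ∩ Oliver ∩ Aarav: 12:00-14:15, 16:15-18:15.
Ximena ∩ Jun ∩ Oliver ∩ Aarav ∩ Rina: 12:00-14:15, 16:15-18:15.
Ximena ∩ Jun ∩ Oliver ∩ Aarav ∩ Rina ∩ Wiremu: 12:00-14:15, 16:15-18:15.
Ximena ∩ Jun ∩ Oliver ∩ Aarav ∩ Rina ∩ Wiremu ∩ Viktor: 12:00-14:15, 16:15-18:15.
The first common window of at least 60 minutes is 12:00-14:15, so the earliest start is 12:00.

12:00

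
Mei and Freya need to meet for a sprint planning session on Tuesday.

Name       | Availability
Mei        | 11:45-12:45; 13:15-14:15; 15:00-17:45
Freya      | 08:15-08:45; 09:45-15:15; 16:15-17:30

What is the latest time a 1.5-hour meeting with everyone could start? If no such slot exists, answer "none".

Mei ∩ Freya: 11:45-12:45, 13:15-14:15, 15:00-15:15, 16:15-17:30.
So the common availability across everyone is 11:45-12:45, 13:15-14:15, 15:00-15:15, 16:15-17:30.
No common window is at least 90 minutes long.

none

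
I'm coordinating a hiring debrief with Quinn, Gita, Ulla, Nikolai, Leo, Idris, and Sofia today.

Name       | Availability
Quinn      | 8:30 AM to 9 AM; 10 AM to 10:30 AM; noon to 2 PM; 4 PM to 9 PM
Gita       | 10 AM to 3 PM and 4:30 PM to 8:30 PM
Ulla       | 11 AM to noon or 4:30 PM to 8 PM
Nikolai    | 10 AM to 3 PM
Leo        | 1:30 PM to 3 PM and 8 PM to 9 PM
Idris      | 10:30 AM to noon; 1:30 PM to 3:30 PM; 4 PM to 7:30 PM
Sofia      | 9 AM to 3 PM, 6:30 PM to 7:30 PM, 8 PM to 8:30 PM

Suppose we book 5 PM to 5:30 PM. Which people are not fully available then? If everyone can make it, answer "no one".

Quinn: free for 17:00-17:30. Gita: free for 17:00-17:30. Ulla: free for 17:00-17:30. Nikolai: not fully free for 17:00-17:30. Leo: not fully free for 17:00-17:30. Idris: free for 17:00-17:30. Sofia: not fully free for 17:00-17:30.

Leo, Nikolai, Sofia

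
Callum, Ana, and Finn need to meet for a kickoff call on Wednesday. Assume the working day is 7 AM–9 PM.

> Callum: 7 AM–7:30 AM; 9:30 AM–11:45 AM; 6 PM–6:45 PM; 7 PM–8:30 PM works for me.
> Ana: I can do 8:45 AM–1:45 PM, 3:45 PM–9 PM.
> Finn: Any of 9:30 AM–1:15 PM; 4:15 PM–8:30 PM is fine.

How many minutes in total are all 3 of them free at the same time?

Callum ∩ Ana: 09:30-11:45, 18:00-18:45, 19:00-20:30.
Callum ∩ Ana ∩ Finn: 09:30-11:45, 18:00-18:45, 19:00-20:30.
Summing the common windows: 135 + 45 + 90 = 270 minutes.

270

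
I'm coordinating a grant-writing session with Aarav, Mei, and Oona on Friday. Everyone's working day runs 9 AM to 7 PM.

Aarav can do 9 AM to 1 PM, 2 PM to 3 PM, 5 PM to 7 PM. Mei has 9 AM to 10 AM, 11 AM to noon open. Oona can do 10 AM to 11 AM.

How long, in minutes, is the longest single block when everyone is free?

0

Aarav ∩ Mei: 09:00-10:00, 11:00-12:00.
Aarav ∩ Mei ∩ Oona: ∅.
There is no time when everyone is free.
No common window exists, so the longest block is 0 minutes.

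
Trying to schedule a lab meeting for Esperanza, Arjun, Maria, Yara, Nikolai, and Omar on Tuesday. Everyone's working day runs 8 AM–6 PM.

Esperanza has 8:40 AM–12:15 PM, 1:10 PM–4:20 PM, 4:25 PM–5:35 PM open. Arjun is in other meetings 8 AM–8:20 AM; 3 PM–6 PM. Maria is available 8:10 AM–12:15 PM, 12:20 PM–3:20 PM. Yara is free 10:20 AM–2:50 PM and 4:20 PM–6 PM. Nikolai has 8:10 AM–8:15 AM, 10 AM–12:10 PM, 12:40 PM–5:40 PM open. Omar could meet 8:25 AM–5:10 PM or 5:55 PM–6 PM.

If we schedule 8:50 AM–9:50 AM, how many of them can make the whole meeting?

4

Esperanza free: 08:40-12:15, 13:10-16:20, 16:25-17:35.
Arjun free: 08:20-15:00 (invert busy blocks within the working day).
Maria free: 08:10-12:15, 12:20-15:20.
Yara free: 10:20-14:50, 16:20-18:00.
Nikolai free: 08:10-08:15, 10:00-12:10, 12:40-17:40.
Omar free: 08:25-17:10, 17:55-18:00.
Esperanza, Arjun, Maria, and Omar can make the full 08:50-09:50 slot — that's 4.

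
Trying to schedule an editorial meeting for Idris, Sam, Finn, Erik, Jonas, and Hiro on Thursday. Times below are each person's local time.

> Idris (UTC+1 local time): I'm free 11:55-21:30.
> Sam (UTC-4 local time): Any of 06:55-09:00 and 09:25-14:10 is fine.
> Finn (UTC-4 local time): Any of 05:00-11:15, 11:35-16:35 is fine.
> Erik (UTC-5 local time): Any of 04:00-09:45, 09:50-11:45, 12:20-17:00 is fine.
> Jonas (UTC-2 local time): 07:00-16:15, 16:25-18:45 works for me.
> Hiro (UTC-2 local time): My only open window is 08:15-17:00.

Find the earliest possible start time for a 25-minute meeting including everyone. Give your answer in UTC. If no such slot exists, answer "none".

Idris in UTC: 10:55-20:30 (subtract 1h to convert from UTC+1).
Sam in UTC: 10:55-13:00, 13:25-18:10 (add 4h to convert from UTC-4).
Finn in UTC: 09:00-15:15, 15:35-20:35 (add 4h to convert from UTC-4).
Erik in UTC: 09:00-14:45, 14:50-16:45, 17:20-22:00 (add 5h to convert from UTC-5).
Jonas in UTC: 09:00-18:15, 18:25-20:45 (add 2h to convert from UTC-2).
Hiro in UTC: 10:15-19:00 (add 2h to convert from UTC-2).
Idris ∩ Sam: 10:55-13:00, 13:25-18:10.
Idris ∩ Sam ∩ Finn: 10:55-13:00, 13:25-15:15, 15:35-18:10.
Idris ∩ Sam ∩ Finn ∩ Erik: 10:55-13:00, 13:25-14:45, 14:50-15:15, 15:35-16:45, 17:20-18:10.
Idris ∩ Sam ∩ Finn ∩ Erik ∩ Jonas: 10:55-13:00, 13:25-14:45, 14:50-15:15, 15:35-16:45, 17:20-18:10.
Idris ∩ Sam ∩ Finn ∩ Erik ∩ Jonas ∩ Hiro: 10:55-13:00, 13:25-14:45, 14:50-15:15, 15:35-16:45, 17:20-18:10.
So the common availability across everyone is 10:55-13:00, 13:25-14:45, 14:50-15:15, 15:35-16:45, 17:20-18:10.
The first common window of at least 25 minutes is 10:55-13:00, so the earliest start is 10:55.

10:55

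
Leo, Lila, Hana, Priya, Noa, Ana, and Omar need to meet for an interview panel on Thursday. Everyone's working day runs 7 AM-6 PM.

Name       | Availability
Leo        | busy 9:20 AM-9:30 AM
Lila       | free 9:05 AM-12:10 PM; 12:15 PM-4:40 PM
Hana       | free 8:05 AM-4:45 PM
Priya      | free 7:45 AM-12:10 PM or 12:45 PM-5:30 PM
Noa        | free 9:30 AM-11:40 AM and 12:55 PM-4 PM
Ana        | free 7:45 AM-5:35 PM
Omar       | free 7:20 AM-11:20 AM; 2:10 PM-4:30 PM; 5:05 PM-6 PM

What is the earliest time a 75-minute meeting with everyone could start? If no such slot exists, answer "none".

Leo free: 07:00-09:20, 09:30-18:00 (invert busy blocks within the working day).
Lila free: 09:05-12:10, 12:15-16:40.
Hana free: 08:05-16:45.
Priya free: 07:45-12:10, 12:45-17:30.
Noa free: 09:30-11:40, 12:55-16:00.
Ana free: 07:45-17:35.
Omar free: 07:20-11:20, 14:10-16:30, 17:05-18:00.
Leo ∩ Lila: 09:05-09:20, 09:30-12:10, 12:15-16:40.
Leo ∩ Lila ∩ Hana: 09:05-09:20, 09:30-12:10, 12:15-16:40.
Leo ∩ Lila ∩ Hana ∩ Priya: 09:05-09:20, 09:30-12:10, 12:45-16:40.
Leo ∩ Lila ∩ Hana ∩ Priya ∩ Noa: 09:30-11:40, 12:55-16:00.
Leo ∩ Lila ∩ Hana ∩ Priya ∩ Noa ∩ Ana: 09:30-11:40, 12:55-16:00.
Leo ∩ Lila ∩ Hana ∩ Priya ∩ Noa ∩ Ana ∩ Omar: 09:30-11:20, 14:10-16:00.
The first common window of at least 75 minutes is 09:30-11:20, so the earliest start is 09:30.

09:30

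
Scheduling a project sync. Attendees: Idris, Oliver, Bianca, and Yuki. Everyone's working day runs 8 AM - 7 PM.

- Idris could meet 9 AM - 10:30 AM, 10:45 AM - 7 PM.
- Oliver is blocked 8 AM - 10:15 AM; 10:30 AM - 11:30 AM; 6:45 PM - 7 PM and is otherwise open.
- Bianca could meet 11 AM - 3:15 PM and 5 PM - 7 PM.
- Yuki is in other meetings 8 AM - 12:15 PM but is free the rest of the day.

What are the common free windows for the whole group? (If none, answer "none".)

12:15-15:15, 17:00-18:45

Idris free: 09:00-10:30, 10:45-19:00.
Oliver free: 10:15-10:30, 11:30-18:45 (invert busy blocks within the working day).
Bianca free: 11:00-15:15, 17:00-19:00.
Yuki free: 12:15-19:00 (invert busy blocks within the working day).
Idris ∩ Oliver: 10:15-10:30, 11:30-18:45.
Idris ∩ Oliver ∩ Bianca: 11:30-15:15, 17:00-18:45.
Idris ∩ Oliver ∩ Bianca ∩ Yuki: 12:15-15:15, 17:00-18:45.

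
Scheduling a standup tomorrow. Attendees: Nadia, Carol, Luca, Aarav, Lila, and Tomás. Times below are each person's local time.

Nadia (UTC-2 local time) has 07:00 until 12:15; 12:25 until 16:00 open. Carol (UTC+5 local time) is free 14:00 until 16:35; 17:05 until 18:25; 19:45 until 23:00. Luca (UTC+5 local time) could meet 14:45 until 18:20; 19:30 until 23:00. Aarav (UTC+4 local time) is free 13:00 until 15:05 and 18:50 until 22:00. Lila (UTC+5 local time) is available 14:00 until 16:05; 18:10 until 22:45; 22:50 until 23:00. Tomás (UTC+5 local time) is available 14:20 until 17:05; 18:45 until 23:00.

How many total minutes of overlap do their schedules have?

265

Nadia in UTC: 09:00-14:15, 14:25-18:00 (add 2h to convert from UTC-2).
Carol in UTC: 09:00-11:35, 12:05-13:25, 14:45-18:00 (subtract 5h to convert from UTC+5).
Luca in UTC: 09:45-13:20, 14:30-18:00 (subtract 5h to convert from UTC+5).
Aarav in UTC: 09:00-11:05, 14:50-18:00 (subtract 4h to convert from UTC+4).
Lila in UTC: 09:00-11:05, 13:10-17:45, 17:50-18:00 (subtract 5h to convert from UTC+5).
Tomás in UTC: 09:20-12:05, 13:45-18:00 (subtract 5h to convert from UTC+5).
Nadia ∩ Carol: 09:00-11:35, 12:05-13:25, 14:45-18:00.
Nadia ∩ Carol ∩ Luca: 09:45-11:35, 12:05-13:20, 14:45-18:00.
Nadia ∩ Carol ∩ Luca ∩ Aarav: 09:45-11:05, 14:50-18:00.
Nadia ∩ Carol ∩ Luca ∩ Aarav ∩ Lila: 09:45-11:05, 14:50-17:45, 17:50-18:00.
Nadia ∩ Carol ∩ Luca ∩ Aarav ∩ Lila ∩ Tomás: 09:45-11:05, 14:50-17:45, 17:50-18:00.
Summing the common windows: 80 + 175 + 10 = 265 minutes.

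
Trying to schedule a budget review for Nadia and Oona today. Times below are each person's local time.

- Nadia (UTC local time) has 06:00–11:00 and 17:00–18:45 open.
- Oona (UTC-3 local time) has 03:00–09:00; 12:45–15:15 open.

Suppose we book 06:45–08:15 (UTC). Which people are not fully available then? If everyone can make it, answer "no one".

no one

Nadia in UTC: 06:00-11:00, 17:00-18:45.
Oona in UTC: 06:00-12:00, 15:45-18:15 (add 3h to convert from UTC-3).
Nadia: free for 06:45-08:15. Oona: free for 06:45-08:15.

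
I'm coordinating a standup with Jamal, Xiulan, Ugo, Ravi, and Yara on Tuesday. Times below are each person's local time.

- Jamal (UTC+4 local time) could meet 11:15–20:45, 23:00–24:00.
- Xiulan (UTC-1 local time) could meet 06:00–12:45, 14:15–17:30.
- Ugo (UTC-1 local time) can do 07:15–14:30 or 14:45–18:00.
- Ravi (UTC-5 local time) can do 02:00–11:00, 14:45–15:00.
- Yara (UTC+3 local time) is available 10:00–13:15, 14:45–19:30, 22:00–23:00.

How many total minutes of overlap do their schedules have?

270

Jamal in UTC: 07:15-16:45, 19:00-20:00 (subtract 4h to convert from UTC+4).
Xiulan in UTC: 07:00-13:45, 15:15-18:30 (add 1h to convert from UTC-1).
Ugo in UTC: 08:15-15:30, 15:45-19:00 (add 1h to convert from UTC-1).
Ravi in UTC: 07:00-16:00, 19:45-20:00 (add 5h to convert from UTC-5).
Yara in UTC: 07:00-10:15, 11:45-16:30, 19:00-20:00 (subtract 3h to convert from UTC+3).
Jamal ∩ Xiulan: 07:15-13:45, 15:15-16:45.
Jamal ∩ Xiulan ∩ Ugo: 08:15-13:45, 15:15-15:30, 15:45-16:45.
Jamal ∩ Xiulan ∩ Ugo ∩ Ravi: 08:15-13:45, 15:15-15:30, 15:45-16:00.
Jamal ∩ Xiulan ∩ Ugo ∩ Ravi ∩ Yara: 08:15-10:15, 11:45-13:45, 15:15-15:30, 15:45-16:00.
So the common availability across everyone is 08:15-10:15, 11:45-13:45, 15:15-15:30, 15:45-16:00.
Summing the common windows: 120 + 120 + 15 + 15 = 270 minutes.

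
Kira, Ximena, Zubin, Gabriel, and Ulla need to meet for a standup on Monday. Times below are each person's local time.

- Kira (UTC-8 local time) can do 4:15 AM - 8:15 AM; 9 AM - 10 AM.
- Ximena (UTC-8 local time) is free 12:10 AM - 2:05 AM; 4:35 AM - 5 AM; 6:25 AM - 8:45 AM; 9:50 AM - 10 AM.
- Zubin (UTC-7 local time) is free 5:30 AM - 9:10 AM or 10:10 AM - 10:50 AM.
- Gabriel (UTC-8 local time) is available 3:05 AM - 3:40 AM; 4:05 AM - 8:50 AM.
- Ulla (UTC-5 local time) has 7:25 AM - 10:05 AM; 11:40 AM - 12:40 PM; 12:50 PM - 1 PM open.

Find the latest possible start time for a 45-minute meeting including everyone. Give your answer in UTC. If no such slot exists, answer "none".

Kira in UTC: 12:15-16:15, 17:00-18:00 (add 8h to convert from UTC-8).
Ximena in UTC: 08:10-10:05, 12:35-13:00, 14:25-16:45, 17:50-18:00 (add 8h to convert from UTC-8).
Zubin in UTC: 12:30-16:10, 17:10-17:50 (add 7h to convert from UTC-7).
Gabriel in UTC: 11:05-11:40, 12:05-16:50 (add 8h to convert from UTC-8).
Ulla in UTC: 12:25-15:05, 16:40-17:40, 17:50-18:00 (add 5h to convert from UTC-5).
Kira ∩ Ximena: 12:35-13:00, 14:25-16:15, 17:50-18:00.
Kira ∩ Ximena ∩ Zubin: 12:35-13:00, 14:25-16:10.
Kira ∩ Ximena ∩ Zubin ∩ Gabriel: 12:35-13:00, 14:25-16:10.
Kira ∩ Ximena ∩ Zubin ∩ Gabriel ∩ Ulla: 12:35-13:00, 14:25-15:05.
Those are the intersection windows.
No common window is at least 45 minutes long.

none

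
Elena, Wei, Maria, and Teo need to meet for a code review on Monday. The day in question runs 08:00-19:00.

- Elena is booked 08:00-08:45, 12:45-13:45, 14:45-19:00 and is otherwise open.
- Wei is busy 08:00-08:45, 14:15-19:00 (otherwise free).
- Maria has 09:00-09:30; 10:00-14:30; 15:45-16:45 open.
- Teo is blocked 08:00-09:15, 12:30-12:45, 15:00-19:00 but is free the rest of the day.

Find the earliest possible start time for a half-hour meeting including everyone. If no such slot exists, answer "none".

10:00

Elena free: 08:45-12:45, 13:45-14:45 (invert busy blocks within the working day).
Wei free: 08:45-14:15 (invert busy blocks within the working day).
Maria free: 09:00-09:30, 10:00-14:30, 15:45-16:45.
Teo free: 09:15-12:30, 12:45-15:00 (invert busy blocks within the working day).
Elena ∩ Wei: 08:45-12:45, 13:45-14:15.
Elena ∩ Wei ∩ Maria: 09:00-09:30, 10:00-12:45, 13:45-14:15.
Elena ∩ Wei ∩ Maria ∩ Teo: 09:15-09:30, 10:00-12:30, 13:45-14:15.
Those are the intersection windows.
The first common window of at least 30 minutes is 10:00-12:30, so the earliest start is 10:00.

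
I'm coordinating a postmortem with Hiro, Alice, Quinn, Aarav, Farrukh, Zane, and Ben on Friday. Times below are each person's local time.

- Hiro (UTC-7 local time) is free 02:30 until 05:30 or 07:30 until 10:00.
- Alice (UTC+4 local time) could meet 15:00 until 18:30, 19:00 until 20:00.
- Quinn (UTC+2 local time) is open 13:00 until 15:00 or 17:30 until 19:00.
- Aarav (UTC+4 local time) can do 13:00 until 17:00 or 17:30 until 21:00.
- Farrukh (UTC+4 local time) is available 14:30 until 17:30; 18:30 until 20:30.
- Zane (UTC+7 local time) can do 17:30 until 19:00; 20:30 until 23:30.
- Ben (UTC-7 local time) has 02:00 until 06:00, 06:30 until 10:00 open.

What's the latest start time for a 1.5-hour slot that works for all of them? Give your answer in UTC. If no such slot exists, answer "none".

none

Hiro in UTC: 09:30-12:30, 14:30-17:00 (add 7h to convert from UTC-7).
Alice in UTC: 11:00-14:30, 15:00-16:00 (subtract 4h to convert from UTC+4).
Quinn in UTC: 11:00-13:00, 15:30-17:00 (subtract 2h to convert from UTC+2).
Aarav in UTC: 09:00-13:00, 13:30-17:00 (subtract 4h to convert from UTC+4).
Farrukh in UTC: 10:30-13:30, 14:30-16:30 (subtract 4h to convert from UTC+4).
Zane in UTC: 10:30-12:00, 13:30-16:30 (subtract 7h to convert from UTC+7).
Ben in UTC: 09:00-13:00, 13:30-17:00 (add 7h to convert from UTC-7).
Hiro ∩ Alice: 11:00-12:30, 15:00-16:00.
Hiro ∩ Alice ∩ Quinn: 11:00-12:30, 15:30-16:00.
Hiro ∩ Alice ∩ Quinn ∩ Aarav: 11:00-12:30, 15:30-16:00.
Hiro ∩ Alice ∩ Quinn ∩ Aarav ∩ Farrukh: 11:00-12:30, 15:30-16:00.
Hiro ∩ Alice ∩ Quinn ∩ Aarav ∩ Farrukh ∩ Zane: 11:00-12:00, 15:30-16:00.
Hiro ∩ Alice ∩ Quinn ∩ Aarav ∩ Farrukh ∩ Zane ∩ Ben: 11:00-12:00, 15:30-16:00.
No common window is at least 90 minutes long.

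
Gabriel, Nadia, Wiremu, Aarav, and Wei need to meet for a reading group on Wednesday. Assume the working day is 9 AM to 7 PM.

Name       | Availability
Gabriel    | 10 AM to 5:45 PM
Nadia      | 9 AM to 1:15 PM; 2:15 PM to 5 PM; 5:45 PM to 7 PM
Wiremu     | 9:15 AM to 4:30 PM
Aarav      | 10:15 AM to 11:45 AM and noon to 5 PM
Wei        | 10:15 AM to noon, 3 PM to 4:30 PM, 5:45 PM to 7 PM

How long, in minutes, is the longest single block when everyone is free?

Gabriel ∩ Nadia: 10:00-13:15, 14:15-17:00.
Gabriel ∩ Nadia ∩ Wiremu: 10:00-13:15, 14:15-16:30.
Gabriel ∩ Nadia ∩ Wiremu ∩ Aarav: 10:15-11:45, 12:00-13:15, 14:15-16:30.
Gabriel ∩ Nadia ∩ Wiremu ∩ Aarav ∩ Wei: 10:15-11:45, 15:00-16:30.
So the common availability across everyone is 10:15-11:45, 15:00-16:30.
The longest is 10:15-11:45 at 90 minutes.

90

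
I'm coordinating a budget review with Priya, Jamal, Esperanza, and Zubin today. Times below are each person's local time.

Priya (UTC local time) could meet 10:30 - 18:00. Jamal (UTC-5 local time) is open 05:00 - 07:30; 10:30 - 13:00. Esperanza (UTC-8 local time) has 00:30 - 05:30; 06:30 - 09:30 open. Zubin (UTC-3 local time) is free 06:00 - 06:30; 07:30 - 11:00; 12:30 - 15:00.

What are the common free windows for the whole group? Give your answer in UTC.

10:30-12:30, 15:30-17:30

Priya in UTC: 10:30-18:00.
Jamal in UTC: 10:00-12:30, 15:30-18:00 (add 5h to convert from UTC-5).
Esperanza in UTC: 08:30-13:30, 14:30-17:30 (add 8h to convert from UTC-8).
Zubin in UTC: 09:00-09:30, 10:30-14:00, 15:30-18:00 (add 3h to convert from UTC-3).
Priya ∩ Jamal: 10:30-12:30, 15:30-18:00.
Priya ∩ Jamal ∩ Esperanza: 10:30-12:30, 15:30-17:30.
Priya ∩ Jamal ∩ Esperanza ∩ Zubin: 10:30-12:30, 15:30-17:30.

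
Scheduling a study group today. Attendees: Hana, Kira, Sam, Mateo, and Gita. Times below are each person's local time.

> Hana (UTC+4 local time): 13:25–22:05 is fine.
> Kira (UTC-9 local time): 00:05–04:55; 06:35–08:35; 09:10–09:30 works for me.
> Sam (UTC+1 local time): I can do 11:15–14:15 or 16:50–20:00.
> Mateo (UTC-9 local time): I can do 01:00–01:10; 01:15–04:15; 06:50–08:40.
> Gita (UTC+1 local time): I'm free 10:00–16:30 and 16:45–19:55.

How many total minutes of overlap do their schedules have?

Hana in UTC: 09:25-18:05 (subtract 4h to convert from UTC+4).
Kira in UTC: 09:05-13:55, 15:35-17:35, 18:10-18:30 (add 9h to convert from UTC-9).
Sam in UTC: 10:15-13:15, 15:50-19:00 (subtract 1h to convert from UTC+1).
Mateo in UTC: 10:00-10:10, 10:15-13:15, 15:50-17:40 (add 9h to convert from UTC-9).
Gita in UTC: 09:00-15:30, 15:45-18:55 (subtract 1h to convert from UTC+1).
Hana ∩ Kira: 09:25-13:55, 15:35-17:35.
Hana ∩ Kira ∩ Sam: 10:15-13:15, 15:50-17:35.
Hana ∩ Kira ∩ Sam ∩ Mateo: 10:15-13:15, 15:50-17:35.
Hana ∩ Kira ∩ Sam ∩ Mateo ∩ Gita: 10:15-13:15, 15:50-17:35.
Summing the common windows: 180 + 105 = 285 minutes.

285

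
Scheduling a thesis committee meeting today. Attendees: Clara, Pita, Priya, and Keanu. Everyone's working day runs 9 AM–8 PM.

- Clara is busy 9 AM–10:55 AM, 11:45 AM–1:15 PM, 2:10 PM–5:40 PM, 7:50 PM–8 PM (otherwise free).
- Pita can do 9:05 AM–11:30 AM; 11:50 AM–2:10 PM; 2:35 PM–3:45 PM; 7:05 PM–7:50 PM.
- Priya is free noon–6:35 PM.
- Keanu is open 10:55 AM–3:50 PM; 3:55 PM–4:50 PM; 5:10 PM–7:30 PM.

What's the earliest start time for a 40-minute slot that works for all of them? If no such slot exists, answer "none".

Clara free: 10:55-11:45, 13:15-14:10, 17:40-19:50 (invert busy blocks within the working day).
Pita free: 09:05-11:30, 11:50-14:10, 14:35-15:45, 19:05-19:50.
Priya free: 12:00-18:35.
Keanu free: 10:55-15:50, 15:55-16:50, 17:10-19:30.
Clara ∩ Pita: 10:55-11:30, 13:15-14:10, 19:05-19:50.
Clara ∩ Pita ∩ Priya: 13:15-14:10.
Clara ∩ Pita ∩ Priya ∩ Keanu: 13:15-14:10.
The first common window of at least 40 minutes is 13:15-14:10, so the earliest start is 13:15.

13:15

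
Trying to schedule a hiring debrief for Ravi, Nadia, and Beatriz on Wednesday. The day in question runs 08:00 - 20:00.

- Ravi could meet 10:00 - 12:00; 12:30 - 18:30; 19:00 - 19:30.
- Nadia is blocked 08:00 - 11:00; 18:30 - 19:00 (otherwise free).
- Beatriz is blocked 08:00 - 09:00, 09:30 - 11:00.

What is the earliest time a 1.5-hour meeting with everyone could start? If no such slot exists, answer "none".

12:30

Ravi free: 10:00-12:00, 12:30-18:30, 19:00-19:30.
Nadia free: 11:00-18:30, 19:00-20:00 (invert busy blocks within the working day).
Beatriz free: 09:00-09:30, 11:00-20:00 (invert busy blocks within the working day).
Ravi ∩ Nadia: 11:00-12:00, 12:30-18:30, 19:00-19:30.
Ravi ∩ Nadia ∩ Beatriz: 11:00-12:00, 12:30-18:30, 19:00-19:30.
Those are the intersection windows.
The first common window of at least 90 minutes is 12:30-18:30, so the earliest start is 12:30.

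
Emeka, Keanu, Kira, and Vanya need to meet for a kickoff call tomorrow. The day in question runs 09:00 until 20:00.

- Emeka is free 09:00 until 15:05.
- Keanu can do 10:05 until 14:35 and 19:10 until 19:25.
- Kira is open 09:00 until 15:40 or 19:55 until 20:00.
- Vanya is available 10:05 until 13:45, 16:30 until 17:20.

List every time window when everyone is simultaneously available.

Emeka ∩ Keanu: 10:05-14:35.
Emeka ∩ Keanu ∩ Kira: 10:05-14:35.
Emeka ∩ Keanu ∩ Kira ∩ Vanya: 10:05-13:45.

10:05-13:45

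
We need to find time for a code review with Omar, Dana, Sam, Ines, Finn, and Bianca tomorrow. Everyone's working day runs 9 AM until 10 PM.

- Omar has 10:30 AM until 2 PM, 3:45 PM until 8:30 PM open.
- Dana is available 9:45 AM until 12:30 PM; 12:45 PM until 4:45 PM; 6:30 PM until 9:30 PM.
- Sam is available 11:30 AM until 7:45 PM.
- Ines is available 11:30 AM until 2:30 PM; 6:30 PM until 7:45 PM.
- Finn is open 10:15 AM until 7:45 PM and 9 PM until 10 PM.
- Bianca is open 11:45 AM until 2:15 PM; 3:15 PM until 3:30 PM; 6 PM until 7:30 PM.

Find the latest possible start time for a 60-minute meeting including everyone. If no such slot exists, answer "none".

18:30

Omar ∩ Dana: 10:30-12:30, 12:45-14:00, 15:45-16:45, 18:30-20:30.
Omar ∩ Dana ∩ Sam: 11:30-12:30, 12:45-14:00, 15:45-16:45, 18:30-19:45.
Omar ∩ Dana ∩ Sam ∩ Ines: 11:30-12:30, 12:45-14:00, 18:30-19:45.
Omar ∩ Dana ∩ Sam ∩ Ines ∩ Finn: 11:30-12:30, 12:45-14:00, 18:30-19:45.
Omar ∩ Dana ∩ Sam ∩ Ines ∩ Finn ∩ Bianca: 11:45-12:30, 12:45-14:00, 18:30-19:30.
The last common window of at least 60 minutes is 18:30-19:30; a 60-minute meeting can start as late as 18:30 and still end by 19:30.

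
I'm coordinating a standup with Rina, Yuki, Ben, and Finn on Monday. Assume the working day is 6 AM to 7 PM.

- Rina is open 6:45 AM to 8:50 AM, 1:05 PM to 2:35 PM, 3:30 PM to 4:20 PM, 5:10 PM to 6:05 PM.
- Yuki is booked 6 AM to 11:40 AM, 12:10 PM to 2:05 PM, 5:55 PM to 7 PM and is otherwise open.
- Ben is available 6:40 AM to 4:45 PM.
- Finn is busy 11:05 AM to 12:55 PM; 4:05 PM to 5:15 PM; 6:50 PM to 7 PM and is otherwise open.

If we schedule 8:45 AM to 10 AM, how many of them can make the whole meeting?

Rina free: 06:45-08:50, 13:05-14:35, 15:30-16:20, 17:10-18:05.
Yuki free: 11:40-12:10, 14:05-17:55 (invert busy blocks within the working day).
Ben free: 06:40-16:45.
Finn free: 06:00-11:05, 12:55-16:05, 17:15-18:50 (invert busy blocks within the working day).
Ben and Finn can make the full 08:45-10:00 slot — that's 2.

2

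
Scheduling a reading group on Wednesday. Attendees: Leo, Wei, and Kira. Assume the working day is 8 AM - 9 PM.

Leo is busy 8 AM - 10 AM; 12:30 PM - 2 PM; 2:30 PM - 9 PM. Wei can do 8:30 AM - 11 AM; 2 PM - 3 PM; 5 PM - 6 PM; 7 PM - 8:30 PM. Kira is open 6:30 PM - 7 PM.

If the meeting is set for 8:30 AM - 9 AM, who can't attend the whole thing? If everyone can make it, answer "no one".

Kira, Leo

Leo free: 10:00-12:30, 14:00-14:30 (invert busy blocks within the working day).
Wei free: 08:30-11:00, 14:00-15:00, 17:00-18:00, 19:00-20:30.
Kira free: 18:30-19:00.
Leo: not fully free for 08:30-09:00. Wei: free for 08:30-09:00. Kira: not fully free for 08:30-09:00.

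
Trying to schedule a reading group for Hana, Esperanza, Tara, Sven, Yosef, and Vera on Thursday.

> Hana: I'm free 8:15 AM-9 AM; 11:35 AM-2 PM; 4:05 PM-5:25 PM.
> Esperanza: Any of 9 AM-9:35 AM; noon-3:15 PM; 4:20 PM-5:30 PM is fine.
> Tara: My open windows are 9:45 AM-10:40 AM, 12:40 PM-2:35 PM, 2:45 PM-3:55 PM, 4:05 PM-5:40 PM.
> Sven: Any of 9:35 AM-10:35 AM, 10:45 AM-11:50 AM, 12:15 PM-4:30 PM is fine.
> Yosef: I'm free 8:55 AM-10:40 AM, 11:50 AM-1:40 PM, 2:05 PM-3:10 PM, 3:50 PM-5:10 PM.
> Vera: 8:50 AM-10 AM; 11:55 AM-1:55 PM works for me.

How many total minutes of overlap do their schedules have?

60

Hana ∩ Esperanza: 12:00-14:00, 16:20-17:25.
Hana ∩ Esperanza ∩ Tara: 12:40-14:00, 16:20-17:25.
Hana ∩ Esperanza ∩ Tara ∩ Sven: 12:40-14:00, 16:20-16:30.
Hana ∩ Esperanza ∩ Tara ∩ Sven ∩ Yosef: 12:40-13:40, 16:20-16:30.
Hana ∩ Esperanza ∩ Tara ∩ Sven ∩ Yosef ∩ Vera: 12:40-13:40.
That's a single block of 60 minutes.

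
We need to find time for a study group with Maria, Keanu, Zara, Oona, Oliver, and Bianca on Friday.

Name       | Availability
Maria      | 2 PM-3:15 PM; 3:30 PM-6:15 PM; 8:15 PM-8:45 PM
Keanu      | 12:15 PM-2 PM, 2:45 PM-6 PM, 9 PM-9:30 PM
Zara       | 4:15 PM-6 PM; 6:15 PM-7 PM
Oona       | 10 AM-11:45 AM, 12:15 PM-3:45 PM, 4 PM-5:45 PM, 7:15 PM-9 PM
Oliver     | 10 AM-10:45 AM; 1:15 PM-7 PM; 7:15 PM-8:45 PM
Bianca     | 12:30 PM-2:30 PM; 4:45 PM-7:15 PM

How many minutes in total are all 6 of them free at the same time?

Maria ∩ Keanu: 14:45-15:15, 15:30-18:00.
Maria ∩ Keanu ∩ Zara: 16:15-18:00.
Maria ∩ Keanu ∩ Zara ∩ Oona: 16:15-17:45.
Maria ∩ Keanu ∩ Zara ∩ Oona ∩ Oliver: 16:15-17:45.
Maria ∩ Keanu ∩ Zara ∩ Oona ∩ Oliver ∩ Bianca: 16:45-17:45.
That's a single block of 60 minutes.

60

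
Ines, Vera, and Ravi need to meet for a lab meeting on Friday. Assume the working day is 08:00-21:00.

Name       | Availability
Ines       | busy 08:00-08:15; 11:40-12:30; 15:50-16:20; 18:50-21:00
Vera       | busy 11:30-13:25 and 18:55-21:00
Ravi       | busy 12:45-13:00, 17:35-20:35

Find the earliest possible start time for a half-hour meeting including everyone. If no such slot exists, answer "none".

Ines free: 08:15-11:40, 12:30-15:50, 16:20-18:50 (invert busy blocks within the working day).
Vera free: 08:00-11:30, 13:25-18:55 (invert busy blocks within the working day).
Ravi free: 08:00-12:45, 13:00-17:35, 20:35-21:00 (invert busy blocks within the working day).
Ines ∩ Vera: 08:15-11:30, 13:25-15:50, 16:20-18:50.
Ines ∩ Vera ∩ Ravi: 08:15-11:30, 13:25-15:50, 16:20-17:35.
Those are the intersection windows.
The first common window of at least 30 minutes is 08:15-11:30, so the earliest start is 08:15.

08:15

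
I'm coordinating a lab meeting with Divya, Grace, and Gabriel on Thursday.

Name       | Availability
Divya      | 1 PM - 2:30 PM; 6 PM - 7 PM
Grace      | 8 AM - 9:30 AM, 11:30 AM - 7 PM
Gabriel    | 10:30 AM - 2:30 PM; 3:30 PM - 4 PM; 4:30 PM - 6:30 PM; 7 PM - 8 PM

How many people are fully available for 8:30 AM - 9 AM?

Grace can make the full 08:30-09:00 slot — that's 1.

1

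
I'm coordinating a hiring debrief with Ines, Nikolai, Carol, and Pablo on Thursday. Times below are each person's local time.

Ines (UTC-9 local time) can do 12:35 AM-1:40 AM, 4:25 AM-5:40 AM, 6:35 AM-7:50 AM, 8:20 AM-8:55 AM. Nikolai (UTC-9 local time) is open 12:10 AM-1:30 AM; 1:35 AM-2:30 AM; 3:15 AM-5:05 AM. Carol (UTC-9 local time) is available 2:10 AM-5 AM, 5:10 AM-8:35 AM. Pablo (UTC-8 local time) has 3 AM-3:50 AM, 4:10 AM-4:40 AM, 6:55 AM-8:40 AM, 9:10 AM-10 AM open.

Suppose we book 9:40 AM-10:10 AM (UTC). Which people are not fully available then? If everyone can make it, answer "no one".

Ines in UTC: 09:35-10:40, 13:25-14:40, 15:35-16:50, 17:20-17:55 (add 9h to convert from UTC-9).
Nikolai in UTC: 09:10-10:30, 10:35-11:30, 12:15-14:05 (add 9h to convert from UTC-9).
Carol in UTC: 11:10-14:00, 14:10-17:35 (add 9h to convert from UTC-9).
Pablo in UTC: 11:00-11:50, 12:10-12:40, 14:55-16:40, 17:10-18:00 (add 8h to convert from UTC-8).
Ines: free for 09:40-10:10. Nikolai: free for 09:40-10:10. Carol: not fully free for 09:40-10:10. Pablo: not fully free for 09:40-10:10.

Carol, Pablo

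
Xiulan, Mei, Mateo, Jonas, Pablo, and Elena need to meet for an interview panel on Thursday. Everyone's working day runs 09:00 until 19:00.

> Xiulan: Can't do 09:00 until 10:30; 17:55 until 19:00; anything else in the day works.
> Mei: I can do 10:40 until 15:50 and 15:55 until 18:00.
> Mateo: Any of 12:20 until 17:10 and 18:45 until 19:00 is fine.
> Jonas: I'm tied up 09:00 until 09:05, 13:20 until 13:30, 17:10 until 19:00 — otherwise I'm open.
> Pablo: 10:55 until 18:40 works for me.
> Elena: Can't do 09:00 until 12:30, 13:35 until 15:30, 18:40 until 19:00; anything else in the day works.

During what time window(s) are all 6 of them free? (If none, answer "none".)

12:30-13:20, 13:30-13:35, 15:30-15:50, 15:55-17:10

Xiulan free: 10:30-17:55 (invert busy blocks within the working day).
Mei free: 10:40-15:50, 15:55-18:00.
Mateo free: 12:20-17:10, 18:45-19:00.
Jonas free: 09:05-13:20, 13:30-17:10 (invert busy blocks within the working day).
Pablo free: 10:55-18:40.
Elena free: 12:30-13:35, 15:30-18:40 (invert busy blocks within the working day).
Xiulan ∩ Mei: 10:40-15:50, 15:55-17:55.
Xiulan ∩ Mei ∩ Mateo: 12:20-15:50, 15:55-17:10.
Xiulan ∩ Mei ∩ Mateo ∩ Jonas: 12:20-13:20, 13:30-15:50, 15:55-17:10.
Xiulan ∩ Mei ∩ Mateo ∩ Jonas ∩ Pablo: 12:20-13:20, 13:30-15:50, 15:55-17:10.
Xiulan ∩ Mei ∩ Mateo ∩ Jonas ∩ Pablo ∩ Elena: 12:30-13:20, 13:30-13:35, 15:30-15:50, 15:55-17:10.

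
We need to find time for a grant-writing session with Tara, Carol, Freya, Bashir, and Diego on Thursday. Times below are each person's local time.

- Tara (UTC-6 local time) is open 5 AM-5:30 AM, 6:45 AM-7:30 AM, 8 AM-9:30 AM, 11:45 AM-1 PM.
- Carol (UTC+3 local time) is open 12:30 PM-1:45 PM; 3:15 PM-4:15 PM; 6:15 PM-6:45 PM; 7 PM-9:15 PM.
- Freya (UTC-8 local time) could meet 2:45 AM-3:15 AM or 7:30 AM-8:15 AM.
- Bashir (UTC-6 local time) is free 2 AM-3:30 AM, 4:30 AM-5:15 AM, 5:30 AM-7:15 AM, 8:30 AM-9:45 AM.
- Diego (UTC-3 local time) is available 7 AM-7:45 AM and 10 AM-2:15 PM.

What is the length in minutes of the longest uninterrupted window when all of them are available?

Tara in UTC: 11:00-11:30, 12:45-13:30, 14:00-15:30, 17:45-19:00 (add 6h to convert from UTC-6).
Carol in UTC: 09:30-10:45, 12:15-13:15, 15:15-15:45, 16:00-18:15 (subtract 3h to convert from UTC+3).
Freya in UTC: 10:45-11:15, 15:30-16:15 (add 8h to convert from UTC-8).
Bashir in UTC: 08:00-09:30, 10:30-11:15, 11:30-13:15, 14:30-15:45 (add 6h to convert from UTC-6).
Diego in UTC: 10:00-10:45, 13:00-17:15 (add 3h to convert from UTC-3).
Tara ∩ Carol: 12:45-13:15, 15:15-15:30, 17:45-18:15.
Tara ∩ Carol ∩ Freya: ∅.
Tara ∩ Carol ∩ Freya ∩ Bashir: ∅.
Tara ∩ Carol ∩ Freya ∩ Bashir ∩ Diego: ∅.
There is no time when everyone is free.
No common window exists, so the longest block is 0 minutes.

0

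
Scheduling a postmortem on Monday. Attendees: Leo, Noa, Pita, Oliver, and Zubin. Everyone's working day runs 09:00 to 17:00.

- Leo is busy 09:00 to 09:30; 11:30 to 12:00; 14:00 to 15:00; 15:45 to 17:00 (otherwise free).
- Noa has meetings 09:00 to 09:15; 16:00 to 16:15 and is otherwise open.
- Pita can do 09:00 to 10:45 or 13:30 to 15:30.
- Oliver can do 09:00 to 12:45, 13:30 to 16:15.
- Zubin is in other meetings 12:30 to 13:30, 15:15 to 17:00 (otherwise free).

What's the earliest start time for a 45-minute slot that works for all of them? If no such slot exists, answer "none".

Leo free: 09:30-11:30, 12:00-14:00, 15:00-15:45 (invert busy blocks within the working day).
Noa free: 09:15-16:00, 16:15-17:00 (invert busy blocks within the working day).
Pita free: 09:00-10:45, 13:30-15:30.
Oliver free: 09:00-12:45, 13:30-16:15.
Zubin free: 09:00-12:30, 13:30-15:15 (invert busy blocks within the working day).
Leo ∩ Noa: 09:30-11:30, 12:00-14:00, 15:00-15:45.
Leo ∩ Noa ∩ Pita: 09:30-10:45, 13:30-14:00, 15:00-15:30.
Leo ∩ Noa ∩ Pita ∩ Oliver: 09:30-10:45, 13:30-14:00, 15:00-15:30.
Leo ∩ Noa ∩ Pita ∩ Oliver ∩ Zubin: 09:30-10:45, 13:30-14:00, 15:00-15:15.
The first common window of at least 45 minutes is 09:30-10:45, so the earliest start is 09:30.

09:30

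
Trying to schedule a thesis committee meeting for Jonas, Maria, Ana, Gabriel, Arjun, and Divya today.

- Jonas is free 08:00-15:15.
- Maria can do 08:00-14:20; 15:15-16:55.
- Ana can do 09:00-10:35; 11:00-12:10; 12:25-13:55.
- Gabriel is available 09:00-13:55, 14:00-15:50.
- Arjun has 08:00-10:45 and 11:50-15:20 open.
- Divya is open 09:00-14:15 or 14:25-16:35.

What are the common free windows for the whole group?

09:00-10:35, 11:50-12:10, 12:25-13:55

Jonas ∩ Maria: 08:00-14:20.
Jonas ∩ Maria ∩ Ana: 09:00-10:35, 11:00-12:10, 12:25-13:55.
Jonas ∩ Maria ∩ Ana ∩ Gabriel: 09:00-10:35, 11:00-12:10, 12:25-13:55.
Jonas ∩ Maria ∩ Ana ∩ Gabriel ∩ Arjun: 09:00-10:35, 11:50-12:10, 12:25-13:55.
Jonas ∩ Maria ∩ Ana ∩ Gabriel ∩ Arjun ∩ Divya: 09:00-10:35, 11:50-12:10, 12:25-13:55.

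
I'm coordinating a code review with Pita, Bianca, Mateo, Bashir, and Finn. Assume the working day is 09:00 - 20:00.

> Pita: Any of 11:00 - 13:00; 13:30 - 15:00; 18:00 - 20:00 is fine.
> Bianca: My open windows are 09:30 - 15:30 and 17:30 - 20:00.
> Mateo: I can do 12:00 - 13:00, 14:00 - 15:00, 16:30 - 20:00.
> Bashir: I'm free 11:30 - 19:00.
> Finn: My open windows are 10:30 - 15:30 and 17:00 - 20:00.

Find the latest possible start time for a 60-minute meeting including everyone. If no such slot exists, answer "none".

18:00

Pita ∩ Bianca: 11:00-13:00, 13:30-15:00, 18:00-20:00.
Pita ∩ Bianca ∩ Mateo: 12:00-13:00, 14:00-15:00, 18:00-20:00.
Pita ∩ Bianca ∩ Mateo ∩ Bashir: 12:00-13:00, 14:00-15:00, 18:00-19:00.
Pita ∩ Bianca ∩ Mateo ∩ Bashir ∩ Finn: 12:00-13:00, 14:00-15:00, 18:00-19:00.
The last common window of at least 60 minutes is 18:00-19:00; a 60-minute meeting can start as late as 18:00 and still end by 19:00.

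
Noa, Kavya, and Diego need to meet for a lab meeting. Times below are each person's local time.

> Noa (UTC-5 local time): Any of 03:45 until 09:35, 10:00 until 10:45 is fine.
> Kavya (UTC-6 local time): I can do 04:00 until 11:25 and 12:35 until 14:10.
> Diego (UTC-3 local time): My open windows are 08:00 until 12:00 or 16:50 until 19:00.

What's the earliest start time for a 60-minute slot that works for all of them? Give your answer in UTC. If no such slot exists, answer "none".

Noa in UTC: 08:45-14:35, 15:00-15:45 (add 5h to convert from UTC-5).
Kavya in UTC: 10:00-17:25, 18:35-20:10 (add 6h to convert from UTC-6).
Diego in UTC: 11:00-15:00, 19:50-22:00 (add 3h to convert from UTC-3).
Noa ∩ Kavya: 10:00-14:35, 15:00-15:45.
Noa ∩ Kavya ∩ Diego: 11:00-14:35.
Those are the intersection windows.
The first common window of at least 60 minutes is 11:00-14:35, so the earliest start is 11:00.

11:00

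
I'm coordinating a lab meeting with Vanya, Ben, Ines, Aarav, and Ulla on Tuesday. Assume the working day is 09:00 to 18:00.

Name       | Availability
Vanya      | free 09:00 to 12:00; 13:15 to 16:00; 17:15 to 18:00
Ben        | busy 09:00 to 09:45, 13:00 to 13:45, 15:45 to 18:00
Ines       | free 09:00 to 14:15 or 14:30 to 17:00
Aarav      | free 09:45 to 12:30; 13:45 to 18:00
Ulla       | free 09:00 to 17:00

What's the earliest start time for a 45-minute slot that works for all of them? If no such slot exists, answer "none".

Vanya free: 09:00-12:00, 13:15-16:00, 17:15-18:00.
Ben free: 09:45-13:00, 13:45-15:45 (invert busy blocks within the working day).
Ines free: 09:00-14:15, 14:30-17:00.
Aarav free: 09:45-12:30, 13:45-18:00.
Ulla free: 09:00-17:00.
Vanya ∩ Ben: 09:45-12:00, 13:45-15:45.
Vanya ∩ Ben ∩ Ines: 09:45-12:00, 13:45-14:15, 14:30-15:45.
Vanya ∩ Ben ∩ Ines ∩ Aarav: 09:45-12:00, 13:45-14:15, 14:30-15:45.
Vanya ∩ Ben ∩ Ines ∩ Aarav ∩ Ulla: 09:45-12:00, 13:45-14:15, 14:30-15:45.
Those are the intersection windows.
The first common window of at least 45 minutes is 09:45-12:00, so the earliest start is 09:45.

09:45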